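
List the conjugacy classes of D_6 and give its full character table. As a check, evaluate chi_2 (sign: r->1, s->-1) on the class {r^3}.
Conjugacy classes: {e} of size 1, {r^3} of size 1, {r^1, r^5} of size 2, {r^2, r^4} of size 2, {s, sr^2, ...} of size 3, {sr, sr^3, ...} of size 3.
Character table:
  irrep \ class              {e} (size 1)  {r^3} (size 1)  {r^1, r^5} (size 2)  {r^2, r^4} (size 2)  {s, sr^2, ...} (size 3)  {sr, sr^3, ...} (size 3)
  chi_1 (triv)               1             1               1                    1                    1                        1                       
  chi_2 (sign: r->1, s->-1)  1             1               1                    1                    -1                       -1                      
  chi_3 (r->-1, s->1)        1             -1              -1                   1                    1                        -1                      
  chi_4 (r->-1, s->-1)       1             -1              -1                   1                    -1                       1                       
  chi_5 (2d, j=1)            2             -2              1                    -1                   0                        0                       
  chi_6 (2d, j=2)            2             2               -1                   -1                   0                        0                       

Spot check: chi_2 (sign: r->1, s->-1) on {r^3} = 1.

D_6 has order 2*6 = 12 with 6 conjugacy classes, hence 6 irreducibles. Sum of squared dims 1 + 1 + 1 + 1 + 4 + 4 = 12 = |G|. Linear characters come from the abelianisation; the 2-dimensional irreps have character r^k -> 2*cos(2*pi*j*k/6), reflections -> 0.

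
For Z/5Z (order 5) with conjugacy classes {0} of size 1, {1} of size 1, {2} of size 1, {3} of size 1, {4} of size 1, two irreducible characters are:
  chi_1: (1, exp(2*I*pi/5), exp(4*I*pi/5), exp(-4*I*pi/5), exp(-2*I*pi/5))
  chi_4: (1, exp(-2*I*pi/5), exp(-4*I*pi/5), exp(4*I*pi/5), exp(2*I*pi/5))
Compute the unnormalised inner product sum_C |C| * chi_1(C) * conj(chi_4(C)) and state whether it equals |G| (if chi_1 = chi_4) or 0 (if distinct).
Sum = 0; so <chi_1, chi_4> = 0 (distinct irreducibles are orthogonal).

Explanation: Compute term by term over conjugacy classes (|C| * chi_1(C) * conj(chi_4(C))):
  1*(1)*conj(1) + 1*(exp(2*I*pi/5))*conj(exp(-2*I*pi/5)) + 1*(exp(4*I*pi/5))*conj(exp(-4*I*pi/5)) + 1*(exp(-4*I*pi/5))*conj(exp(4*I*pi/5)) + 1*(exp(-2*I*pi/5))*conj(exp(2*I*pi/5))
  = (1) + (exp(4*I*pi/5)) + (exp(-2*I*pi/5)) + (exp(2*I*pi/5)) + (exp(-4*I*pi/5))
  = 0.
(Exp terms are combined using exp(i*s)*conj(exp(i*t)) = exp(i*(s-t)), and sums of them are collapsed using the identity that for every m > 1 the m distinct m-th roots of unity sum to 0, e.g. 1 + exp(2*I*pi/3) + exp(-2*I*pi/3) = 0.)
Dividing by |G| = 5 gives 0/5 = 0, matching the row-orthogonality relation <chi_1, chi_4> = [chi_1 = chi_4].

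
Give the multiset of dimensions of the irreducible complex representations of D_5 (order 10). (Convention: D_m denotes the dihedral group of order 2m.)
Dimensions: 1, 1, 2, 2

Derivation: There are 4 irreducibles (= number of conjugacy classes). Their dimensions d_i satisfy sum d_i^2 = |G| = 10: 1 + 1 + 4 + 4 = 10.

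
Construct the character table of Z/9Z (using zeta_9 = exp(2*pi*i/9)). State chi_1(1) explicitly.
Character table of Z/9Z (irreps indexed chi_0,...,chi_8 with chi_k(m) = zeta_9^(k*m), zeta_9 = exp(2*pi*i/9)):
  irrep \ class  {0} (size 1)  {1} (size 1)    {2} (size 1)    {3} (size 1)    {4} (size 1)    {5} (size 1)    {6} (size 1)    {7} (size 1)    {8} (size 1)  
  chi_0          1             1               1               1               1               1               1               1               1             
  chi_1          1             exp(2*I*pi/9)   exp(4*I*pi/9)   exp(2*I*pi/3)   exp(8*I*pi/9)   exp(-8*I*pi/9)  exp(-2*I*pi/3)  exp(-4*I*pi/9)  exp(-2*I*pi/9)
  chi_2          1             exp(4*I*pi/9)   exp(8*I*pi/9)   exp(-2*I*pi/3)  exp(-2*I*pi/9)  exp(2*I*pi/9)   exp(2*I*pi/3)   exp(-8*I*pi/9)  exp(-4*I*pi/9)
  chi_3          1             exp(2*I*pi/3)   exp(-2*I*pi/3)  1               exp(2*I*pi/3)   exp(-2*I*pi/3)  1               exp(2*I*pi/3)   exp(-2*I*pi/3)
  chi_4          1             exp(8*I*pi/9)   exp(-2*I*pi/9)  exp(2*I*pi/3)   exp(-4*I*pi/9)  exp(4*I*pi/9)   exp(-2*I*pi/3)  exp(2*I*pi/9)   exp(-8*I*pi/9)
  chi_5          1             exp(-8*I*pi/9)  exp(2*I*pi/9)   exp(-2*I*pi/3)  exp(4*I*pi/9)   exp(-4*I*pi/9)  exp(2*I*pi/3)   exp(-2*I*pi/9)  exp(8*I*pi/9) 
  chi_6          1             exp(-2*I*pi/3)  exp(2*I*pi/3)   1               exp(-2*I*pi/3)  exp(2*I*pi/3)   1               exp(-2*I*pi/3)  exp(2*I*pi/3) 
  chi_7          1             exp(-4*I*pi/9)  exp(-8*I*pi/9)  exp(2*I*pi/3)   exp(2*I*pi/9)   exp(-2*I*pi/9)  exp(-2*I*pi/3)  exp(8*I*pi/9)   exp(4*I*pi/9) 
  chi_8          1             exp(-2*I*pi/9)  exp(-4*I*pi/9)  exp(-2*I*pi/3)  exp(-8*I*pi/9)  exp(8*I*pi/9)   exp(2*I*pi/3)   exp(4*I*pi/9)   exp(2*I*pi/9) 

Spot check: chi_1(1) = zeta_9^(1*1) = zeta_9^1 = exp(2*I*pi/9).

Justification: Z/9Z is abelian, so all 9 irreducible complex representations are 1-dimensional. They are given by chi_k(m) = zeta_9^(k*m) for k = 0,...,8. Row orthogonality: sum_m chi_k(m) conj(chi_l(m)) = 9 * [k = l].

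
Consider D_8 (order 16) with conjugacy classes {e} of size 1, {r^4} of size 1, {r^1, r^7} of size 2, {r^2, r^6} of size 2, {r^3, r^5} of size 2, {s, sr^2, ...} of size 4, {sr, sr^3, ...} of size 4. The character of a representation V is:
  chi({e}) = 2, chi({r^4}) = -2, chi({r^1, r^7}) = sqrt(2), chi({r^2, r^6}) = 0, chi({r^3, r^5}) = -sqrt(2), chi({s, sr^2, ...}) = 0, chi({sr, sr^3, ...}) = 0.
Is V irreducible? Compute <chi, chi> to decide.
Irreducible: <chi, chi> = 1.

Working: <chi, chi> = (1/|G|) sum_C |C| * |chi(C)|^2 = (1/16)[1*|2|^2 + 1*|-2|^2 + 2*|sqrt(2)|^2 + 2*|0|^2 + 2*|-sqrt(2)|^2 + 4*|0|^2 + 4*|0|^2]
  = (1/16)[(4) + (4) + (4) + (0) + (4) + (0) + (0)] = 16/16 = 1.
A character is irreducible iff <chi, chi> = 1, so this representation is irreducible.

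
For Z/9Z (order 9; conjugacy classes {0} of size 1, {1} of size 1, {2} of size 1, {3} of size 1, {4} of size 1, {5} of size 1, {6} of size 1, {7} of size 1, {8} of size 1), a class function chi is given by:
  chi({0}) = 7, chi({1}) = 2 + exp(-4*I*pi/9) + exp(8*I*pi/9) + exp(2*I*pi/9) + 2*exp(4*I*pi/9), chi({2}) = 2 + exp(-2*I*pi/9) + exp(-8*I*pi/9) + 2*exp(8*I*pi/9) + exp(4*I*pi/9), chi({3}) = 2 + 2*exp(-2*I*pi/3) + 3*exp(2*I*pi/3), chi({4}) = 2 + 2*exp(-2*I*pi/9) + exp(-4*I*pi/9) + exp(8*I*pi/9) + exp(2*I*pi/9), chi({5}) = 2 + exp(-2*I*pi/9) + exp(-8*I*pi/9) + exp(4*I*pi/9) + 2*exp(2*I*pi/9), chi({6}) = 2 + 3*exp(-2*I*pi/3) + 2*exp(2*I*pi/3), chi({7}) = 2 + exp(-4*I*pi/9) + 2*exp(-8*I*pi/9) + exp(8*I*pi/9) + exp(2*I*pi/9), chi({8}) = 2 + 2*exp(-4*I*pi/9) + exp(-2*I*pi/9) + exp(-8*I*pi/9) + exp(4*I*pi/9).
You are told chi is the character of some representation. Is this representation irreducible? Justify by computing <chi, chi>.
Not irreducible (reducible): <chi, chi> = 11 > 1.

Derivation: <chi, chi> = (1/|G|) sum_C |C| * |chi(C)|^2 = (1/9)[1*|7|^2 + 1*|2 + exp(-4*I*pi/9) + exp(8*I*pi/9) + exp(2*I*pi/9) + 2*exp(4*I*pi/9)|^2 + 1*|2 + exp(-2*I*pi/9) + exp(-8*I*pi/9) + 2*exp(8*I*pi/9) + exp(4*I*pi/9)|^2 + 1*|2 + 2*exp(-2*I*pi/3) + 3*exp(2*I*pi/3)|^2 + 1*|2 + 2*exp(-2*I*pi/9) + exp(-4*I*pi/9) + exp(8*I*pi/9) + exp(2*I*pi/9)|^2 + 1*|2 + exp(-2*I*pi/9) + exp(-8*I*pi/9) + exp(4*I*pi/9) + 2*exp(2*I*pi/9)|^2 + 1*|2 + 3*exp(-2*I*pi/3) + 2*exp(2*I*pi/3)|^2 + 1*|2 + exp(-4*I*pi/9) + 2*exp(-8*I*pi/9) + exp(8*I*pi/9) + exp(2*I*pi/9)|^2 + 1*|2 + 2*exp(-4*I*pi/9) + exp(-2*I*pi/9) + exp(-8*I*pi/9) + exp(4*I*pi/9)|^2]
  = (1/9)[(49) + (11 + 8*exp(-4*I*pi/9) + 3*exp(-2*I*pi/3) + 4*exp(-2*I*pi/9) + 4*exp(-8*I*pi/9) + 4*exp(8*I*pi/9) + 4*exp(2*I*pi/9) + 3*exp(2*I*pi/3) + 8*exp(4*I*pi/9)) + (11 + 4*exp(-4*I*pi/9) + 8*exp(-8*I*pi/9) + 3*exp(-2*I*pi/3) + 4*exp(-2*I*pi/9) + 4*exp(2*I*pi/9) + 3*exp(2*I*pi/3) + 8*exp(8*I*pi/9) + 4*exp(4*I*pi/9)) + (1) + (11 + 8*exp(-2*I*pi/9) + 4*exp(-4*I*pi/9) + 3*exp(-2*I*pi/3) + 4*exp(-8*I*pi/9) + 4*exp(8*I*pi/9) + 3*exp(2*I*pi/3) + 4*exp(4*I*pi/9) + 8*exp(2*I*pi/9)) + (11 + 8*exp(-2*I*pi/9) + 4*exp(-4*I*pi/9) + 3*exp(-2*I*pi/3) + 4*exp(-8*I*pi/9) + 4*exp(8*I*pi/9) + 3*exp(2*I*pi/3) + 4*exp(4*I*pi/9) + 8*exp(2*I*pi/9)) + (1) + (11 + 4*exp(-4*I*pi/9) + 8*exp(-8*I*pi/9) + 3*exp(-2*I*pi/3) + 4*exp(-2*I*pi/9) + 4*exp(2*I*pi/9) + 3*exp(2*I*pi/3) + 8*exp(8*I*pi/9) + 4*exp(4*I*pi/9)) + (11 + 8*exp(-4*I*pi/9) + 3*exp(-2*I*pi/3) + 4*exp(-2*I*pi/9) + 4*exp(-8*I*pi/9) + 4*exp(8*I*pi/9) + 4*exp(2*I*pi/9) + 3*exp(2*I*pi/3) + 8*exp(4*I*pi/9))] = 99/9 = 11.
(Exp terms are combined using exp(i*s)*conj(exp(i*t)) = exp(i*(s-t)), and sums of them are collapsed using the identity that for every m > 1 the m distinct m-th roots of unity sum to 0, e.g. 1 + exp(2*I*pi/3) + exp(-2*I*pi/3) = 0.)
A character is irreducible iff <chi, chi> = 1, so this representation is reducible.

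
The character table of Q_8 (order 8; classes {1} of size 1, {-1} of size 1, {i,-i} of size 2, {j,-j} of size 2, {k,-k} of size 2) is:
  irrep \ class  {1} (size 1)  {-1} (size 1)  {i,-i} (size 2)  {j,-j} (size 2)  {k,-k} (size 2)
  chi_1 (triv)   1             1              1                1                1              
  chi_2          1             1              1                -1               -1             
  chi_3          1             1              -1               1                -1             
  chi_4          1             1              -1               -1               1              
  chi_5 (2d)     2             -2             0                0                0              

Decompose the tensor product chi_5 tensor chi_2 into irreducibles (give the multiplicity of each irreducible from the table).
chi_5 tensor chi_2 = chi_5 (all other irreducibles have multiplicity 0).

Explanation: The character of a tensor product is the pointwise product (chi_5 * chi_2)(C) = chi_5(C) * chi_2(C):
  {1}: (2)*(1), {-1}: (-2)*(1), {i,-i}: (0)*(1), {j,-j}: (0)*(-1), {k,-k}: (0)*(-1)
so (chi_5 * chi_2) takes values
  {1} -> 2, {-1} -> -2, {i,-i} -> 0, {j,-j} -> 0, {k,-k} -> 0.
Now take the inner product of this character with each irreducible chi from the table, <chi_5*chi_2, chi> = (1/8) sum_C |C| (chi_5*chi_2)(C) conj(chi(C)):
  <chi_5*chi_2, chi_1> = (1/8)[1*(2)*conj(1) + 1*(-2)*conj(1) + 2*(0)*conj(1) + 2*(0)*conj(1) + 2*(0)*conj(1)]
      = (1/8)[(2) + (-2) + (0) + (0) + (0)] = 0/8 = 0
  <chi_5*chi_2, chi_2> = (1/8)[1*(2)*conj(1) + 1*(-2)*conj(1) + 2*(0)*conj(1) + 2*(0)*conj(-1) + 2*(0)*conj(-1)]
      = (1/8)[(2) + (-2) + (0) + (0) + (0)] = 0/8 = 0
  <chi_5*chi_2, chi_3> = (1/8)[1*(2)*conj(1) + 1*(-2)*conj(1) + 2*(0)*conj(-1) + 2*(0)*conj(1) + 2*(0)*conj(-1)]
      = (1/8)[(2) + (-2) + (0) + (0) + (0)] = 0/8 = 0
  <chi_5*chi_2, chi_4> = (1/8)[1*(2)*conj(1) + 1*(-2)*conj(1) + 2*(0)*conj(-1) + 2*(0)*conj(-1) + 2*(0)*conj(1)]
      = (1/8)[(2) + (-2) + (0) + (0) + (0)] = 0/8 = 0
  <chi_5*chi_2, chi_5> = (1/8)[1*(2)*conj(2) + 1*(-2)*conj(-2) + 2*(0)*conj(0) + 2*(0)*conj(0) + 2*(0)*conj(0)]
      = (1/8)[(4) + (4) + (0) + (0) + (0)] = 8/8 = 1
Hence the multiplicities are chi_5: 1. Dimension check: dim(chi_5)*dim(chi_2) = 2*1 = 2 and sum (mult * dim) = 1*2 = 2.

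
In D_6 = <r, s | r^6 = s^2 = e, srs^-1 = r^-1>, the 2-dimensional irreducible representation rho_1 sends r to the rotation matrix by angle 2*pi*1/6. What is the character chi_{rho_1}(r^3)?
chi_{rho_1}(r^3) = 2*cos(2*pi*1*3/6) = -2

Why: rho_1(r^3) is rotation by angle 2*pi*1*3/6, whose trace is 2*cos(2*pi*1*3/6) = -2.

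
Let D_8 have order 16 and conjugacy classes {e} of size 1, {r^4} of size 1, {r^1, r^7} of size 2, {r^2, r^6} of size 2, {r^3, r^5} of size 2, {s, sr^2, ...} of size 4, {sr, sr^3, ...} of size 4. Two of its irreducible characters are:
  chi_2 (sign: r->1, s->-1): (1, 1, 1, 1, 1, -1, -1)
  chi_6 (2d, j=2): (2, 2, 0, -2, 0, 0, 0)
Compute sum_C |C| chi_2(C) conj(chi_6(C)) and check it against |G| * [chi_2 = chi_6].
Sum = 0; so <chi_2, chi_6> = 0 (distinct irreducibles are orthogonal).

Working: Compute term by term over conjugacy classes (|C| * chi_2(C) * conj(chi_6(C))):
  1*(1)*conj(2) + 1*(1)*conj(2) + 2*(1)*conj(0) + 2*(1)*conj(-2) + 2*(1)*conj(0) + 4*(-1)*conj(0) + 4*(-1)*conj(0)
  = (2) + (2) + (0) + (-4) + (0) + (0) + (0)
  = 0.
Dividing by |G| = 16 gives 0/16 = 0, matching the row-orthogonality relation <chi_2, chi_6> = [chi_2 = chi_6].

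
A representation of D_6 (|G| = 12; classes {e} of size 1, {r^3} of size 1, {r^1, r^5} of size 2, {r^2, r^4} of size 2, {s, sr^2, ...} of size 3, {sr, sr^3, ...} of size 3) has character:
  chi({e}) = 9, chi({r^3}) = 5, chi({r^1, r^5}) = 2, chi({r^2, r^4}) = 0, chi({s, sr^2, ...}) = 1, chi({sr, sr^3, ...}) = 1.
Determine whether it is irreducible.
Not irreducible (reducible): <chi, chi> = 10 > 1.

Solution. <chi, chi> = (1/|G|) sum_C |C| * |chi(C)|^2 = (1/12)[1*|9|^2 + 1*|5|^2 + 2*|2|^2 + 2*|0|^2 + 3*|1|^2 + 3*|1|^2]
  = (1/12)[(81) + (25) + (8) + (0) + (3) + (3)] = 120/12 = 10.
A character is irreducible iff <chi, chi> = 1, so this representation is reducible.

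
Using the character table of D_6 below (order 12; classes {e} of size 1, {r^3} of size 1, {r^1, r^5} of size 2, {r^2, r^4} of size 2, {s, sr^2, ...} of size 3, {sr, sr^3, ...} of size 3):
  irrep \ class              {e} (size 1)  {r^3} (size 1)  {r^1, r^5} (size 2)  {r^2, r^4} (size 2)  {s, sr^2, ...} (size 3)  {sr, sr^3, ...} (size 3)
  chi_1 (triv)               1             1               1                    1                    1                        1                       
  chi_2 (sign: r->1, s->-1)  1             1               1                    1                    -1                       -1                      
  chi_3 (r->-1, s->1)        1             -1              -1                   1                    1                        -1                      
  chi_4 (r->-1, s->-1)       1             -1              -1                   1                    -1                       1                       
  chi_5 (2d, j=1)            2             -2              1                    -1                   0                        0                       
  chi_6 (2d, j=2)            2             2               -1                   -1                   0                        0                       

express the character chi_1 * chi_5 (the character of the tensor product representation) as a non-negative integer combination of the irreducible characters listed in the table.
chi_1 tensor chi_5 = chi_5 (all other irreducibles have multiplicity 0).

Explanation: The character of a tensor product is the pointwise product (chi_1 * chi_5)(C) = chi_1(C) * chi_5(C):
  {e}: (1)*(2), {r^3}: (1)*(-2), {r^1, r^5}: (1)*(1), {r^2, r^4}: (1)*(-1), {s, sr^2, ...}: (1)*(0), {sr, sr^3, ...}: (1)*(0)
so (chi_1 * chi_5) takes values
  {e} -> 2, {r^3} -> -2, {r^1, r^5} -> 1, {r^2, r^4} -> -1, {s, sr^2, ...} -> 0, {sr, sr^3, ...} -> 0.
Now take the inner product of this character with each irreducible chi from the table, <chi_1*chi_5, chi> = (1/12) sum_C |C| (chi_1*chi_5)(C) conj(chi(C)):
  <chi_1*chi_5, chi_1> = (1/12)[1*(2)*conj(1) + 1*(-2)*conj(1) + 2*(1)*conj(1) + 2*(-1)*conj(1) + 3*(0)*conj(1) + 3*(0)*conj(1)]
      = (1/12)[(2) + (-2) + (2) + (-2) + (0) + (0)] = 0/12 = 0
  <chi_1*chi_5, chi_2> = (1/12)[1*(2)*conj(1) + 1*(-2)*conj(1) + 2*(1)*conj(1) + 2*(-1)*conj(1) + 3*(0)*conj(-1) + 3*(0)*conj(-1)]
      = (1/12)[(2) + (-2) + (2) + (-2) + (0) + (0)] = 0/12 = 0
  <chi_1*chi_5, chi_3> = (1/12)[1*(2)*conj(1) + 1*(-2)*conj(-1) + 2*(1)*conj(-1) + 2*(-1)*conj(1) + 3*(0)*conj(1) + 3*(0)*conj(-1)]
      = (1/12)[(2) + (2) + (-2) + (-2) + (0) + (0)] = 0/12 = 0
  <chi_1*chi_5, chi_4> = (1/12)[1*(2)*conj(1) + 1*(-2)*conj(-1) + 2*(1)*conj(-1) + 2*(-1)*conj(1) + 3*(0)*conj(-1) + 3*(0)*conj(1)]
      = (1/12)[(2) + (2) + (-2) + (-2) + (0) + (0)] = 0/12 = 0
  <chi_1*chi_5, chi_5> = (1/12)[1*(2)*conj(2) + 1*(-2)*conj(-2) + 2*(1)*conj(1) + 2*(-1)*conj(-1) + 3*(0)*conj(0) + 3*(0)*conj(0)]
      = (1/12)[(4) + (4) + (2) + (2) + (0) + (0)] = 12/12 = 1
  <chi_1*chi_5, chi_6> = (1/12)[1*(2)*conj(2) + 1*(-2)*conj(2) + 2*(1)*conj(-1) + 2*(-1)*conj(-1) + 3*(0)*conj(0) + 3*(0)*conj(0)]
      = (1/12)[(4) + (-4) + (-2) + (2) + (0) + (0)] = 0/12 = 0
Hence the multiplicities are chi_5: 1. Dimension check: dim(chi_1)*dim(chi_5) = 1*2 = 2 and sum (mult * dim) = 1*2 = 2.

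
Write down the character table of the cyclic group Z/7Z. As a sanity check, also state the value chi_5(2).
Character table of Z/7Z (irreps indexed chi_0,...,chi_6 with chi_k(m) = zeta_7^(k*m), zeta_7 = exp(2*pi*i/7)):
  irrep \ class  {0} (size 1)  {1} (size 1)    {2} (size 1)    {3} (size 1)    {4} (size 1)    {5} (size 1)    {6} (size 1)  
  chi_0          1             1               1               1               1               1               1             
  chi_1          1             exp(2*I*pi/7)   exp(4*I*pi/7)   exp(6*I*pi/7)   exp(-6*I*pi/7)  exp(-4*I*pi/7)  exp(-2*I*pi/7)
  chi_2          1             exp(4*I*pi/7)   exp(-6*I*pi/7)  exp(-2*I*pi/7)  exp(2*I*pi/7)   exp(6*I*pi/7)   exp(-4*I*pi/7)
  chi_3          1             exp(6*I*pi/7)   exp(-2*I*pi/7)  exp(4*I*pi/7)   exp(-4*I*pi/7)  exp(2*I*pi/7)   exp(-6*I*pi/7)
  chi_4          1             exp(-6*I*pi/7)  exp(2*I*pi/7)   exp(-4*I*pi/7)  exp(4*I*pi/7)   exp(-2*I*pi/7)  exp(6*I*pi/7) 
  chi_5          1             exp(-4*I*pi/7)  exp(6*I*pi/7)   exp(2*I*pi/7)   exp(-2*I*pi/7)  exp(-6*I*pi/7)  exp(4*I*pi/7) 
  chi_6          1             exp(-2*I*pi/7)  exp(-4*I*pi/7)  exp(-6*I*pi/7)  exp(6*I*pi/7)   exp(4*I*pi/7)   exp(2*I*pi/7) 

Spot check: chi_5(2) = zeta_7^(5*2) = zeta_7^10 = exp(6*I*pi/7).

Solution. Z/7Z is abelian, so all 7 irreducible complex representations are 1-dimensional. They are given by chi_k(m) = zeta_7^(k*m) for k = 0,...,6. Row orthogonality: sum_m chi_k(m) conj(chi_l(m)) = 7 * [k = l].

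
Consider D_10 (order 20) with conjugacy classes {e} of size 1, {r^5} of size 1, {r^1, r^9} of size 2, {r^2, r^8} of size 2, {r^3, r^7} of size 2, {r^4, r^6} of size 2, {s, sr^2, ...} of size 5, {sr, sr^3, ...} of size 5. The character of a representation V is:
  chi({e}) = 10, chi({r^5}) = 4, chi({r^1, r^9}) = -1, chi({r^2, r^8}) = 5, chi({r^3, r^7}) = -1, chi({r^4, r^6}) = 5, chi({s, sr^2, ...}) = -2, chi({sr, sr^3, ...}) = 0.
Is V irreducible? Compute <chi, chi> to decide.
Not irreducible (reducible): <chi, chi> = 12 > 1.

Why: <chi, chi> = (1/|G|) sum_C |C| * |chi(C)|^2 = (1/20)[1*|10|^2 + 1*|4|^2 + 2*|-1|^2 + 2*|5|^2 + 2*|-1|^2 + 2*|5|^2 + 5*|-2|^2 + 5*|0|^2]
  = (1/20)[(100) + (16) + (2) + (50) + (2) + (50) + (20) + (0)] = 240/20 = 12.
A character is irreducible iff <chi, chi> = 1, so this representation is reducible.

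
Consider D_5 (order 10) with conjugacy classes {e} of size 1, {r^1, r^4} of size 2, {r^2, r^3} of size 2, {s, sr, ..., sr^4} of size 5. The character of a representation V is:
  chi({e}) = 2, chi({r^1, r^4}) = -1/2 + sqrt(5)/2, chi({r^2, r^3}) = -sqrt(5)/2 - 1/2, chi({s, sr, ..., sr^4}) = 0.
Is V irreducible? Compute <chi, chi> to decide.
Irreducible: <chi, chi> = 1.

Justification: <chi, chi> = (1/|G|) sum_C |C| * |chi(C)|^2 = (1/10)[1*|2|^2 + 2*|-1/2 + sqrt(5)/2|^2 + 2*|-sqrt(5)/2 - 1/2|^2 + 5*|0|^2]
  = (1/10)[(4) + (3 - sqrt(5)) + (sqrt(5) + 3) + (0)] = 10/10 = 1.
A character is irreducible iff <chi, chi> = 1, so this representation is irreducible.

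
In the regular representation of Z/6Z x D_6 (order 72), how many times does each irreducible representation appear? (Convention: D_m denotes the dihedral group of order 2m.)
Each irreducible V_i of dimension d_i appears with multiplicity d_i, i.e. rho_reg = (direct sum over all irreducibles V_i) d_i V_i. The irreducible dimensions for Z/6Z x D_6 are 1, 1, 1, 1, 1, 1, 1, 1, 1, 1, 1, 1, 1, 1, 1, 1, 1, 1, 1, 1, 1, 1, 1, 1, 2, 2, 2, 2, 2, 2, 2, 2, 2, 2, 2, 2: 24 irreducibles of dimension 1, each with multiplicity 1; 12 irreducibles of dimension 2, each with multiplicity 2. Total dimension 24*1*1 + 12*2*2 = 72 = |G|.

Proof sketch: General theorem: in the regular representation of a finite group G, each irreducible appears with multiplicity equal to its dimension. Check: dim(rho_reg) = sum d_i^2 = 1 + 1 + 1 + 1 + 1 + 1 + 1 + 1 + 1 + 1 + 1 + 1 + 1 + 1 + 1 + 1 + 1 + 1 + 1 + 1 + 1 + 1 + 1 + 1 + 4 + 4 + 4 + 4 + 4 + 4 + 4 + 4 + 4 + 4 + 4 + 4 = 72 = |G|.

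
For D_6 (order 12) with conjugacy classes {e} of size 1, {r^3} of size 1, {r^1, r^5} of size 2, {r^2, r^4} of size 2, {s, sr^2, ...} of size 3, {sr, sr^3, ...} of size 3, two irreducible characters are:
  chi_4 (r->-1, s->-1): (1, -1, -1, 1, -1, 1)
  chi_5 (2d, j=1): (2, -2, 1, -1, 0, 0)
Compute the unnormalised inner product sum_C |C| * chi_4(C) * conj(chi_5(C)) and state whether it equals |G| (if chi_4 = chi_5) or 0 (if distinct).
Sum = 0; so <chi_4, chi_5> = 0 (distinct irreducibles are orthogonal).

Solution. Compute term by term over conjugacy classes (|C| * chi_4(C) * conj(chi_5(C))):
  1*(1)*conj(2) + 1*(-1)*conj(-2) + 2*(-1)*conj(1) + 2*(1)*conj(-1) + 3*(-1)*conj(0) + 3*(1)*conj(0)
  = (2) + (2) + (-2) + (-2) + (0) + (0)
  = 0.
Dividing by |G| = 12 gives 0/12 = 0, matching the row-orthogonality relation <chi_4, chi_5> = [chi_4 = chi_5].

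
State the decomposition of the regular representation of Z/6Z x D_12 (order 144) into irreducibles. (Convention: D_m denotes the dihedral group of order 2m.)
Each irreducible V_i of dimension d_i appears with multiplicity d_i, i.e. rho_reg = (direct sum over all irreducibles V_i) d_i V_i. The irreducible dimensions for Z/6Z x D_12 are 1, 1, 1, 1, 1, 1, 1, 1, 1, 1, 1, 1, 1, 1, 1, 1, 1, 1, 1, 1, 1, 1, 1, 1, 2, 2, 2, 2, 2, 2, 2, 2, 2, 2, 2, 2, 2, 2, 2, 2, 2, 2, 2, 2, 2, 2, 2, 2, 2, 2, 2, 2, 2, 2: 24 irreducibles of dimension 1, each with multiplicity 1; 30 irreducibles of dimension 2, each with multiplicity 2. Total dimension 24*1*1 + 30*2*2 = 144 = |G|.

Proof sketch: General theorem: in the regular representation of a finite group G, each irreducible appears with multiplicity equal to its dimension. Check: dim(rho_reg) = sum d_i^2 = 1 + 1 + 1 + 1 + 1 + 1 + 1 + 1 + 1 + 1 + 1 + 1 + 1 + 1 + 1 + 1 + 1 + 1 + 1 + 1 + 1 + 1 + 1 + 1 + 4 + 4 + 4 + 4 + 4 + 4 + 4 + 4 + 4 + 4 + 4 + 4 + 4 + 4 + 4 + 4 + 4 + 4 + 4 + 4 + 4 + 4 + 4 + 4 + 4 + 4 + 4 + 4 + 4 + 4 = 144 = |G|.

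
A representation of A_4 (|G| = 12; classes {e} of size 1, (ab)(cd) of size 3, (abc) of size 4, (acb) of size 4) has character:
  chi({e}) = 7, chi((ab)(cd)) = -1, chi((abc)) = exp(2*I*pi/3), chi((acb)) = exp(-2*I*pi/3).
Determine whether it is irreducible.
Not irreducible (reducible): <chi, chi> = 5 > 1.

Working: <chi, chi> = (1/|G|) sum_C |C| * |chi(C)|^2 = (1/12)[1*|7|^2 + 3*|-1|^2 + 4*|exp(2*I*pi/3)|^2 + 4*|exp(-2*I*pi/3)|^2]
  = (1/12)[(49) + (3) + (4) + (4)] = 60/12 = 5.
(Exp terms are combined using exp(i*s)*conj(exp(i*t)) = exp(i*(s-t)), and sums of them are collapsed using the identity that for every m > 1 the m distinct m-th roots of unity sum to 0, e.g. 1 + exp(2*I*pi/3) + exp(-2*I*pi/3) = 0.)
A character is irreducible iff <chi, chi> = 1, so this representation is reducible.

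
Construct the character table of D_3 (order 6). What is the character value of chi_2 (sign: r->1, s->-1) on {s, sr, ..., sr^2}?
Conjugacy classes: {e} of size 1, {r^1, r^2} of size 2, {s, sr, ..., sr^2} of size 3.
Character table:
  irrep \ class              {e} (size 1)  {r^1, r^2} (size 2)  {s, sr, ..., sr^2} (size 3)
  chi_1 (triv)               1             1                    1                          
  chi_2 (sign: r->1, s->-1)  1             1                    -1                         
  chi_3 (2d, j=1)            2             -1                   0                          

Spot check: chi_2 (sign: r->1, s->-1) on {s, sr, ..., sr^2} = -1.

D_3 has order 2*3 = 6 with 3 conjugacy classes, hence 3 irreducibles. Sum of squared dims 1 + 1 + 4 = 6 = |G|. Linear characters come from the abelianisation; the 2-dimensional irreps have character r^k -> 2*cos(2*pi*j*k/3), reflections -> 0.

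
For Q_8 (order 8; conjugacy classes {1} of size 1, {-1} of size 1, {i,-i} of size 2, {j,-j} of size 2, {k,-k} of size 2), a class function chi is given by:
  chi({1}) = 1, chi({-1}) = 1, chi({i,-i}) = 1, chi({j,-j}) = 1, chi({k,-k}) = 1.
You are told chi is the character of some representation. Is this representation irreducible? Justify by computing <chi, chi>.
Irreducible: <chi, chi> = 1.

Solution. <chi, chi> = (1/|G|) sum_C |C| * |chi(C)|^2 = (1/8)[1*|1|^2 + 1*|1|^2 + 2*|1|^2 + 2*|1|^2 + 2*|1|^2]
  = (1/8)[(1) + (1) + (2) + (2) + (2)] = 8/8 = 1.
A character is irreducible iff <chi, chi> = 1, so this representation is irreducible.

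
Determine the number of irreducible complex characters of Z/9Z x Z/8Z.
72

The number of irreducible complex representations of a finite group equals its number of conjugacy classes. Z/9Z x Z/8Z is abelian of order 72, so every element is its own conjugacy class: 72 classes, so Z/9Z x Z/8Z (order 72) has exactly 72 irreducible complex representations.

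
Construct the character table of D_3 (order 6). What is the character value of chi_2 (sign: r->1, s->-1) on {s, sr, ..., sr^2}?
Conjugacy classes: {e} of size 1, {r^1, r^2} of size 2, {s, sr, ..., sr^2} of size 3.
Character table:
  irrep \ class              {e} (size 1)  {r^1, r^2} (size 2)  {s, sr, ..., sr^2} (size 3)
  chi_1 (triv)               1             1                    1                          
  chi_2 (sign: r->1, s->-1)  1             1                    -1                         
  chi_3 (2d, j=1)            2             -1                   0                          

Spot check: chi_2 (sign: r->1, s->-1) on {s, sr, ..., sr^2} = -1.

Details: D_3 has order 2*3 = 6 with 3 conjugacy classes, hence 3 irreducibles. Sum of squared dims 1 + 1 + 4 = 6 = |G|. Linear characters come from the abelianisation; the 2-dimensional irreps have character r^k -> 2*cos(2*pi*j*k/3), reflections -> 0.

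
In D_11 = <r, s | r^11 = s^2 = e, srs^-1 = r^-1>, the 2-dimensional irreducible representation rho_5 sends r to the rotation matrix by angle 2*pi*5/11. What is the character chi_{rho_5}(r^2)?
chi_{rho_5}(r^2) = 2*cos(2*pi*5*2/11) = 2*cos(2*pi/11)

Proof sketch: rho_5(r^2) is rotation by angle 2*pi*5*2/11, whose trace is 2*cos(2*pi*5*2/11) = 2*cos(2*pi/11).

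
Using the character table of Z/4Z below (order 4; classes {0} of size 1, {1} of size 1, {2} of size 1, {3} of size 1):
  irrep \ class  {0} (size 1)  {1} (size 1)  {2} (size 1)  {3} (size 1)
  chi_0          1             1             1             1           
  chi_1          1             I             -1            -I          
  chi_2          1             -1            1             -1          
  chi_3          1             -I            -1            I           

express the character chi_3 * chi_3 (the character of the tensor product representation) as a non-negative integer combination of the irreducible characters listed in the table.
chi_3 tensor chi_3 = chi_2 (all other irreducibles have multiplicity 0).

Derivation: The character of a tensor product is the pointwise product (chi_3 * chi_3)(C) = chi_3(C) * chi_3(C):
  {0}: (1)*(1), {1}: (-I)*(-I), {2}: (-1)*(-1), {3}: (I)*(I)
so (chi_3 * chi_3) takes values
  {0} -> 1, {1} -> -1, {2} -> 1, {3} -> -1.
Now take the inner product of this character with each irreducible chi from the table, <chi_3*chi_3, chi> = (1/4) sum_C |C| (chi_3*chi_3)(C) conj(chi(C)):
  <chi_3*chi_3, chi_0> = (1/4)[1*(1)*conj(1) + 1*(-1)*conj(1) + 1*(1)*conj(1) + 1*(-1)*conj(1)]
      = (1/4)[(1) + (-1) + (1) + (-1)] = 0/4 = 0
  <chi_3*chi_3, chi_1> = (1/4)[1*(1)*conj(1) + 1*(-1)*conj(I) + 1*(1)*conj(-1) + 1*(-1)*conj(-I)]
      = (1/4)[(1) + (I) + (-1) + (-I)] = 0/4 = 0
  <chi_3*chi_3, chi_2> = (1/4)[1*(1)*conj(1) + 1*(-1)*conj(-1) + 1*(1)*conj(1) + 1*(-1)*conj(-1)]
      = (1/4)[(1) + (1) + (1) + (1)] = 4/4 = 1
  <chi_3*chi_3, chi_3> = (1/4)[1*(1)*conj(1) + 1*(-1)*conj(-I) + 1*(1)*conj(-1) + 1*(-1)*conj(I)]
      = (1/4)[(1) + (-I) + (-1) + (I)] = 0/4 = 0
(Exp terms are combined using exp(i*s)*conj(exp(i*t)) = exp(i*(s-t)), and sums of them are collapsed using the identity that for every m > 1 the m distinct m-th roots of unity sum to 0, e.g. 1 + exp(2*I*pi/3) + exp(-2*I*pi/3) = 0.)
Hence the multiplicities are chi_2: 1. Dimension check: dim(chi_3)*dim(chi_3) = 1*1 = 1 and sum (mult * dim) = 1*1 = 1.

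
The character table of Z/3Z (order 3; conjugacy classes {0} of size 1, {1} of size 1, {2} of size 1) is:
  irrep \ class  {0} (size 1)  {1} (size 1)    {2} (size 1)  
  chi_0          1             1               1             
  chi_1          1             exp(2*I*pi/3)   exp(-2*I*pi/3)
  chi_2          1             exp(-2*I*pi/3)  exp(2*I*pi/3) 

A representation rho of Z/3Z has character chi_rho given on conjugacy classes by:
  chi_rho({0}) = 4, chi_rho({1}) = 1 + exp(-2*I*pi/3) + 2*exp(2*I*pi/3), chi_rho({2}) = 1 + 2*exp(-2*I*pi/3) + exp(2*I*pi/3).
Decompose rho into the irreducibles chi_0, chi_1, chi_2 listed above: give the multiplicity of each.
Multiplicities: chi_0: 1, chi_1: 2, chi_2: 1.

Use <chi_rho, chi> = (1/|G|) sum_C |C| * chi_rho(C) * conj(chi(C)) with |G| = 3 for each irreducible chi in the table:
  <chi_rho, chi_0> = (1/3)[1*(4)*conj(1) + 1*(1 + exp(-2*I*pi/3) + 2*exp(2*I*pi/3))*conj(1) + 1*(1 + 2*exp(-2*I*pi/3) + exp(2*I*pi/3))*conj(1)]
      = (1/3)[(4) + (1 + exp(-2*I*pi/3) + 2*exp(2*I*pi/3)) + (1 + 2*exp(-2*I*pi/3) + exp(2*I*pi/3))] = 3/3 = 1
  <chi_rho, chi_1> = (1/3)[1*(4)*conj(1) + 1*(1 + exp(-2*I*pi/3) + 2*exp(2*I*pi/3))*conj(exp(2*I*pi/3)) + 1*(1 + 2*exp(-2*I*pi/3) + exp(2*I*pi/3))*conj(exp(-2*I*pi/3))]
      = (1/3)[(4) + (1) + (1)] = 6/3 = 2
  <chi_rho, chi_2> = (1/3)[1*(4)*conj(1) + 1*(1 + exp(-2*I*pi/3) + 2*exp(2*I*pi/3))*conj(exp(-2*I*pi/3)) + 1*(1 + 2*exp(-2*I*pi/3) + exp(2*I*pi/3))*conj(exp(2*I*pi/3))]
      = (1/3)[(4) + (1 + 2*exp(-2*I*pi/3) + exp(2*I*pi/3)) + (1 + exp(-2*I*pi/3) + 2*exp(2*I*pi/3))] = 3/3 = 1
(Exp terms are combined using exp(i*s)*conj(exp(i*t)) = exp(i*(s-t)), and sums of them are collapsed using the identity that for every m > 1 the m distinct m-th roots of unity sum to 0, e.g. 1 + exp(2*I*pi/3) + exp(-2*I*pi/3) = 0.)
Dimension check: dim(rho) = sum (mult * dim) = 1*1 + 2*1 + 1*1 = 4 = chi_rho(e) = 4.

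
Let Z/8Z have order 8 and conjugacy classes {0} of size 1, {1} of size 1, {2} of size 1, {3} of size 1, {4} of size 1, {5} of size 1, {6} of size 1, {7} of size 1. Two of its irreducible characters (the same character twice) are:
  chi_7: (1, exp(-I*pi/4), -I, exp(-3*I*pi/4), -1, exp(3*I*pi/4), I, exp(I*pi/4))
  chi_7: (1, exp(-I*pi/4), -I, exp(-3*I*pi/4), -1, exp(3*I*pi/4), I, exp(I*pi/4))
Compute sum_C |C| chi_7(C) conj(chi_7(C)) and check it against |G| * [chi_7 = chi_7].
Sum = 8 = |G| = 8; so <chi_7, chi_7> = 1 (norm-1 confirms irreducibility).

Reasoning: Compute term by term over conjugacy classes (|C| * chi_7(C) * conj(chi_7(C))):
  1*(1)*conj(1) + 1*(exp(-I*pi/4))*conj(exp(-I*pi/4)) + 1*(-I)*conj(-I) + 1*(exp(-3*I*pi/4))*conj(exp(-3*I*pi/4)) + 1*(-1)*conj(-1) + 1*(exp(3*I*pi/4))*conj(exp(3*I*pi/4)) + 1*(I)*conj(I) + 1*(exp(I*pi/4))*conj(exp(I*pi/4))
  = (1) + (1) + (1) + (1) + (1) + (1) + (1) + (1)
  = 8.
(Exp terms are combined using exp(i*s)*conj(exp(i*t)) = exp(i*(s-t)), and sums of them are collapsed using the identity that for every m > 1 the m distinct m-th roots of unity sum to 0, e.g. 1 + exp(2*I*pi/3) + exp(-2*I*pi/3) = 0.)
Dividing by |G| = 8 gives 8/8 = 1, matching the row-orthogonality relation <chi_7, chi_7> = [chi_7 = chi_7].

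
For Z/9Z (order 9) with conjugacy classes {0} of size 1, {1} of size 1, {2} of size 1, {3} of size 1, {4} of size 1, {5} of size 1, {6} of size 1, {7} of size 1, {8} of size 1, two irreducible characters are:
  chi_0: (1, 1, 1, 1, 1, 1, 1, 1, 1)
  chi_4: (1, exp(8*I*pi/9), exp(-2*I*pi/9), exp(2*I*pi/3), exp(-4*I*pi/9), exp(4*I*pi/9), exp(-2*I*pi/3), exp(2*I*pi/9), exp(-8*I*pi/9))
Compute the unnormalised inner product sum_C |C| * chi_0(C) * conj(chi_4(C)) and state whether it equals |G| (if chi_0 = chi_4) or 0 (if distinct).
Sum = 0; so <chi_0, chi_4> = 0 (distinct irreducibles are orthogonal).

Argument: Compute term by term over conjugacy classes (|C| * chi_0(C) * conj(chi_4(C))):
  1*(1)*conj(1) + 1*(1)*conj(exp(8*I*pi/9)) + 1*(1)*conj(exp(-2*I*pi/9)) + 1*(1)*conj(exp(2*I*pi/3)) + 1*(1)*conj(exp(-4*I*pi/9)) + 1*(1)*conj(exp(4*I*pi/9)) + 1*(1)*conj(exp(-2*I*pi/3)) + 1*(1)*conj(exp(2*I*pi/9)) + 1*(1)*conj(exp(-8*I*pi/9))
  = (1) + (exp(-8*I*pi/9)) + (exp(2*I*pi/9)) + (exp(-2*I*pi/3)) + (exp(4*I*pi/9)) + (exp(-4*I*pi/9)) + (exp(2*I*pi/3)) + (exp(-2*I*pi/9)) + (exp(8*I*pi/9))
  = 0.
(Exp terms are combined using exp(i*s)*conj(exp(i*t)) = exp(i*(s-t)), and sums of them are collapsed using the identity that for every m > 1 the m distinct m-th roots of unity sum to 0, e.g. 1 + exp(2*I*pi/3) + exp(-2*I*pi/3) = 0.)
Dividing by |G| = 9 gives 0/9 = 0, matching the row-orthogonality relation <chi_0, chi_4> = [chi_0 = chi_4].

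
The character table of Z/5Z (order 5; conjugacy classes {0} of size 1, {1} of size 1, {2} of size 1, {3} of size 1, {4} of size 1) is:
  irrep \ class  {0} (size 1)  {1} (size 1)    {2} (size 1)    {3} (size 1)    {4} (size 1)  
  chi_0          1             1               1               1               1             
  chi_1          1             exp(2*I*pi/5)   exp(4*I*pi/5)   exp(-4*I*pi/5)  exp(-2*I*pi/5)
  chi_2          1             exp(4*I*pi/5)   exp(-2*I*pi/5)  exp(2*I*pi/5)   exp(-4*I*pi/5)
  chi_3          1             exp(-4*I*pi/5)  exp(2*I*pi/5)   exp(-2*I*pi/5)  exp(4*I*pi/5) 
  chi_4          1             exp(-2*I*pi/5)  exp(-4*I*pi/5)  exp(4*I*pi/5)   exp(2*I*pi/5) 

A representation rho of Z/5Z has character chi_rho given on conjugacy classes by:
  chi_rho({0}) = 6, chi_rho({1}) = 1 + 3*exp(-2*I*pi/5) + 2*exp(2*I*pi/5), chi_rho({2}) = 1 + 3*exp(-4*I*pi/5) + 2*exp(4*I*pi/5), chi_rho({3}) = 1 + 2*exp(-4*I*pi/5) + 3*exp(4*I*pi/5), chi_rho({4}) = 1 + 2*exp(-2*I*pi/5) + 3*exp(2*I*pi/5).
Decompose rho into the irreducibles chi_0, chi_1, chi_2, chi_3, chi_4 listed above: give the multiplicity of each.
Multiplicities: chi_0: 1, chi_1: 2, chi_2: 0, chi_3: 0, chi_4: 3.

Argument: Use <chi_rho, chi> = (1/|G|) sum_C |C| * chi_rho(C) * conj(chi(C)) with |G| = 5 for each irreducible chi in the table:
  <chi_rho, chi_0> = (1/5)[1*(6)*conj(1) + 1*(1 + 3*exp(-2*I*pi/5) + 2*exp(2*I*pi/5))*conj(1) + 1*(1 + 3*exp(-4*I*pi/5) + 2*exp(4*I*pi/5))*conj(1) + 1*(1 + 2*exp(-4*I*pi/5) + 3*exp(4*I*pi/5))*conj(1) + 1*(1 + 2*exp(-2*I*pi/5) + 3*exp(2*I*pi/5))*conj(1)]
      = (1/5)[(6) + (1 + 3*exp(-2*I*pi/5) + 2*exp(2*I*pi/5)) + (1 + 3*exp(-4*I*pi/5) + 2*exp(4*I*pi/5)) + (1 + 2*exp(-4*I*pi/5) + 3*exp(4*I*pi/5)) + (1 + 2*exp(-2*I*pi/5) + 3*exp(2*I*pi/5))] = 5/5 = 1
  <chi_rho, chi_1> = (1/5)[1*(6)*conj(1) + 1*(1 + 3*exp(-2*I*pi/5) + 2*exp(2*I*pi/5))*conj(exp(2*I*pi/5)) + 1*(1 + 3*exp(-4*I*pi/5) + 2*exp(4*I*pi/5))*conj(exp(4*I*pi/5)) + 1*(1 + 2*exp(-4*I*pi/5) + 3*exp(4*I*pi/5))*conj(exp(-4*I*pi/5)) + 1*(1 + 2*exp(-2*I*pi/5) + 3*exp(2*I*pi/5))*conj(exp(-2*I*pi/5))]
      = (1/5)[(6) + (2 + 3*exp(-4*I*pi/5) + exp(-2*I*pi/5)) + (2 + exp(-4*I*pi/5) + 3*exp(2*I*pi/5)) + (2 + 3*exp(-2*I*pi/5) + exp(4*I*pi/5)) + (2 + exp(2*I*pi/5) + 3*exp(4*I*pi/5))] = 10/5 = 2
  <chi_rho, chi_2> = (1/5)[1*(6)*conj(1) + 1*(1 + 3*exp(-2*I*pi/5) + 2*exp(2*I*pi/5))*conj(exp(4*I*pi/5)) + 1*(1 + 3*exp(-4*I*pi/5) + 2*exp(4*I*pi/5))*conj(exp(-2*I*pi/5)) + 1*(1 + 2*exp(-4*I*pi/5) + 3*exp(4*I*pi/5))*conj(exp(2*I*pi/5)) + 1*(1 + 2*exp(-2*I*pi/5) + 3*exp(2*I*pi/5))*conj(exp(-4*I*pi/5))]
      = (1/5)[(6) + (2*exp(-2*I*pi/5) + exp(-4*I*pi/5) + 3*exp(4*I*pi/5)) + (3*exp(-2*I*pi/5) + 2*exp(-4*I*pi/5) + exp(2*I*pi/5)) + (exp(-2*I*pi/5) + 2*exp(4*I*pi/5) + 3*exp(2*I*pi/5)) + (3*exp(-4*I*pi/5) + exp(4*I*pi/5) + 2*exp(2*I*pi/5))] = 0/5 = 0
  <chi_rho, chi_3> = (1/5)[1*(6)*conj(1) + 1*(1 + 3*exp(-2*I*pi/5) + 2*exp(2*I*pi/5))*conj(exp(-4*I*pi/5)) + 1*(1 + 3*exp(-4*I*pi/5) + 2*exp(4*I*pi/5))*conj(exp(2*I*pi/5)) + 1*(1 + 2*exp(-4*I*pi/5) + 3*exp(4*I*pi/5))*conj(exp(-2*I*pi/5)) + 1*(1 + 2*exp(-2*I*pi/5) + 3*exp(2*I*pi/5))*conj(exp(4*I*pi/5))]
      = (1/5)[(6) + (2*exp(-4*I*pi/5) + exp(4*I*pi/5) + 3*exp(2*I*pi/5)) + (exp(-2*I*pi/5) + 3*exp(4*I*pi/5) + 2*exp(2*I*pi/5)) + (2*exp(-2*I*pi/5) + 3*exp(-4*I*pi/5) + exp(2*I*pi/5)) + (3*exp(-2*I*pi/5) + exp(-4*I*pi/5) + 2*exp(4*I*pi/5))] = 0/5 = 0
  <chi_rho, chi_4> = (1/5)[1*(6)*conj(1) + 1*(1 + 3*exp(-2*I*pi/5) + 2*exp(2*I*pi/5))*conj(exp(-2*I*pi/5)) + 1*(1 + 3*exp(-4*I*pi/5) + 2*exp(4*I*pi/5))*conj(exp(-4*I*pi/5)) + 1*(1 + 2*exp(-4*I*pi/5) + 3*exp(4*I*pi/5))*conj(exp(4*I*pi/5)) + 1*(1 + 2*exp(-2*I*pi/5) + 3*exp(2*I*pi/5))*conj(exp(2*I*pi/5))]
      = (1/5)[(6) + (3 + exp(2*I*pi/5) + 2*exp(4*I*pi/5)) + (3 + 2*exp(-2*I*pi/5) + exp(4*I*pi/5)) + (3 + exp(-4*I*pi/5) + 2*exp(2*I*pi/5)) + (3 + 2*exp(-4*I*pi/5) + exp(-2*I*pi/5))] = 15/5 = 3
(Exp terms are combined using exp(i*s)*conj(exp(i*t)) = exp(i*(s-t)), and sums of them are collapsed using the identity that for every m > 1 the m distinct m-th roots of unity sum to 0, e.g. 1 + exp(2*I*pi/3) + exp(-2*I*pi/3) = 0.)
Dimension check: dim(rho) = sum (mult * dim) = 1*1 + 2*1 + 0*1 + 0*1 + 3*1 = 6 = chi_rho(e) = 6.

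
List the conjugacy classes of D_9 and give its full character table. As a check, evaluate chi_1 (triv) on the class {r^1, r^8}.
Conjugacy classes: {e} of size 1, {r^1, r^8} of size 2, {r^2, r^7} of size 2, {r^3, r^6} of size 2, {r^4, r^5} of size 2, {s, sr, ..., sr^8} of size 9.
Character table:
  irrep \ class              {e} (size 1)  {r^1, r^8} (size 2)  {r^2, r^7} (size 2)  {r^3, r^6} (size 2)  {r^4, r^5} (size 2)  {s, sr, ..., sr^8} (size 9)
  chi_1 (triv)               1             1                    1                    1                    1                    1                          
  chi_2 (sign: r->1, s->-1)  1             1                    1                    1                    1                    -1                         
  chi_3 (2d, j=1)            2             2*cos(2*pi/9)        2*cos(4*pi/9)        -1                   -2*cos(pi/9)         0                          
  chi_4 (2d, j=2)            2             2*cos(4*pi/9)        -2*cos(pi/9)         -1                   2*cos(2*pi/9)        0                          
  chi_5 (2d, j=3)            2             -1                   -1                   2                    -1                   0                          
  chi_6 (2d, j=4)            2             -2*cos(pi/9)         2*cos(2*pi/9)        -1                   2*cos(4*pi/9)        0                          

Spot check: chi_1 (triv) on {r^1, r^8} = 1.

D_9 has order 2*9 = 18 with 6 conjugacy classes, hence 6 irreducibles. Sum of squared dims 1 + 1 + 4 + 4 + 4 + 4 = 18 = |G|. Linear characters come from the abelianisation; the 2-dimensional irreps have character r^k -> 2*cos(2*pi*j*k/9), reflections -> 0.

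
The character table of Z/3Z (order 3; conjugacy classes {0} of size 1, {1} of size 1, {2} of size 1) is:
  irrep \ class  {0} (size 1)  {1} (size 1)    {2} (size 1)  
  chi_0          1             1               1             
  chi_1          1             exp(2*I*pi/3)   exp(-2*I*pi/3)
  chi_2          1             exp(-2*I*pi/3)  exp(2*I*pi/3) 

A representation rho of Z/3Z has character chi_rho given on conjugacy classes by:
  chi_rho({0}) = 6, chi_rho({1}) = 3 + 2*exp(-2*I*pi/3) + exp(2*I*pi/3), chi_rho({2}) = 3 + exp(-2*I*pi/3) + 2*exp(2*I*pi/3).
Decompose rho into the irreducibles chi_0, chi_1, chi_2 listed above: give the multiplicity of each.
Multiplicities: chi_0: 3, chi_1: 1, chi_2: 2.

Derivation: Use <chi_rho, chi> = (1/|G|) sum_C |C| * chi_rho(C) * conj(chi(C)) with |G| = 3 for each irreducible chi in the table:
  <chi_rho, chi_0> = (1/3)[1*(6)*conj(1) + 1*(3 + 2*exp(-2*I*pi/3) + exp(2*I*pi/3))*conj(1) + 1*(3 + exp(-2*I*pi/3) + 2*exp(2*I*pi/3))*conj(1)]
      = (1/3)[(6) + (3 + 2*exp(-2*I*pi/3) + exp(2*I*pi/3)) + (3 + exp(-2*I*pi/3) + 2*exp(2*I*pi/3))] = 9/3 = 3
  <chi_rho, chi_1> = (1/3)[1*(6)*conj(1) + 1*(3 + 2*exp(-2*I*pi/3) + exp(2*I*pi/3))*conj(exp(2*I*pi/3)) + 1*(3 + exp(-2*I*pi/3) + 2*exp(2*I*pi/3))*conj(exp(-2*I*pi/3))]
      = (1/3)[(6) + (1 + 3*exp(-2*I*pi/3) + 2*exp(2*I*pi/3)) + (1 + 2*exp(-2*I*pi/3) + 3*exp(2*I*pi/3))] = 3/3 = 1
  <chi_rho, chi_2> = (1/3)[1*(6)*conj(1) + 1*(3 + 2*exp(-2*I*pi/3) + exp(2*I*pi/3))*conj(exp(-2*I*pi/3)) + 1*(3 + exp(-2*I*pi/3) + 2*exp(2*I*pi/3))*conj(exp(2*I*pi/3))]
      = (1/3)[(6) + (2 + exp(-2*I*pi/3) + 3*exp(2*I*pi/3)) + (2 + 3*exp(-2*I*pi/3) + exp(2*I*pi/3))] = 6/3 = 2
(Exp terms are combined using exp(i*s)*conj(exp(i*t)) = exp(i*(s-t)), and sums of them are collapsed using the identity that for every m > 1 the m distinct m-th roots of unity sum to 0, e.g. 1 + exp(2*I*pi/3) + exp(-2*I*pi/3) = 0.)
Dimension check: dim(rho) = sum (mult * dim) = 3*1 + 1*1 + 2*1 = 6 = chi_rho(e) = 6.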